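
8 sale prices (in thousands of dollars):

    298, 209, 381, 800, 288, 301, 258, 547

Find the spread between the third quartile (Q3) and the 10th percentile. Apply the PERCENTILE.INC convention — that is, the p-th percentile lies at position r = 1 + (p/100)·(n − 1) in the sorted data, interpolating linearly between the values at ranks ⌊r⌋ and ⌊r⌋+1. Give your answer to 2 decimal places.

Sorted: 209, 258, 288, 298, 301, 381, 547, 800.
n = 8.
P10: r = 1.7; ranks 1–2 are 209, 258; interpolating gives 243.3.
P75: r = 6.25; ranks 6–7 are 381, 547; interpolating gives 422.5.
Difference: 422.5 − 243.3 = 179.2.

179.20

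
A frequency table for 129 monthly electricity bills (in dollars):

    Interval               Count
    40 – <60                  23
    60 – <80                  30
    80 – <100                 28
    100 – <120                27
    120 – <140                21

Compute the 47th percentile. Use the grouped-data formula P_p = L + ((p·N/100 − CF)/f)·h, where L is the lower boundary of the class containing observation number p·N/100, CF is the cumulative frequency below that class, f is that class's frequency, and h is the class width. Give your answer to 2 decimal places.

85.45

N = 129; target position k = 47/100 · 129 = 60.63.
Cumulative frequencies: 23, 53, 81, 108, 129.
Observation 60.63 falls in the class 80 – <100.
L = 80, CF = 53, f = 28, h = 20.
P47 = 80 + ((60.63 − 53)/28)·20 = 80 + 5.45 = 85.45.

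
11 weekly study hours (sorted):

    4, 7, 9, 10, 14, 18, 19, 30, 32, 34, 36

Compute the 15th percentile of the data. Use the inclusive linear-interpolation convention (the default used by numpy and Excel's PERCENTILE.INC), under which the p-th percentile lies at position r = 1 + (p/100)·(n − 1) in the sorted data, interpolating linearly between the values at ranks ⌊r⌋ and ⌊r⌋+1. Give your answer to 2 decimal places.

n = 11.
r = 1 + (15/100)·(11 − 1) = 1 + 1.5 = 2.5.
Rank 2 is 7 and rank 3 is 9.
Interpolate: 7 + 0.5·(9 − 7) = 7 + 0.5·2 = 8.

8.00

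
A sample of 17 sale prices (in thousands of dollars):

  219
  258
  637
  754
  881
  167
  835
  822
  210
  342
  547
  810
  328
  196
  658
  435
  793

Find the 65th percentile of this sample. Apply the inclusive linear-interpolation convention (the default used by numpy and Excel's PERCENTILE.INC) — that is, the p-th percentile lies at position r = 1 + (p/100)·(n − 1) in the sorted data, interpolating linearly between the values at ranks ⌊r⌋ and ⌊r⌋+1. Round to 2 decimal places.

Sorted: 167, 196, 210, 219, 258, 328, 342, 435, 547, 637, 658, 754, 793, 810, 822, 835, 881.
n = 17.
r = 1 + (65/100)·(17 − 1) = 1 + 10.4 = 11.4.
Rank 11 is 658 and rank 12 is 754.
Interpolate: 658 + 0.4·(754 − 658) = 658 + 0.4·96 = 696.4.

696.40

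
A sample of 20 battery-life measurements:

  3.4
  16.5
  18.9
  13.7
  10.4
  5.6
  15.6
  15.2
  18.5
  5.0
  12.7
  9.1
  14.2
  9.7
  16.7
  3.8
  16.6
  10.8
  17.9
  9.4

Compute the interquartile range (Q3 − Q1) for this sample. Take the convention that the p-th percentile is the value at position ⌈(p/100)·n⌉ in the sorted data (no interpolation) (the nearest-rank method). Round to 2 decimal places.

Sorted: 3.4, 3.8, 5.0, 5.6, 9.1, 9.4, 9.7, 10.4, 10.8, 12.7, 13.7, 14.2, 15.2, 15.6, 16.5, 16.6, 16.7, 17.9, 18.5, 18.9.
n = 20.
P25: rank ⌈25/100·20⌉ = 5 → 9.1.
P75: rank ⌈75/100·20⌉ = 15 → 16.5.
Difference: 16.5 − 9.1 = 7.4.

7.40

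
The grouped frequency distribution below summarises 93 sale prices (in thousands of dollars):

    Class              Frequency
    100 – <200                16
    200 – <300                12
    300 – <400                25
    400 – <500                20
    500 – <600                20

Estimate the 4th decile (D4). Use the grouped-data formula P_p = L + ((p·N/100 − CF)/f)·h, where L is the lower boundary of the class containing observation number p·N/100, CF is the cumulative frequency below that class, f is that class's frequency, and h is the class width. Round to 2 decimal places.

N = 93; target position k = 40/100 · 93 = 37.2.
Cumulative frequencies: 16, 28, 53, 73, 93.
Observation 37.2 falls in the class 300 – <400.
L = 300, CF = 28, f = 25, h = 100.
P40 = 300 + ((37.2 − 28)/25)·100 = 300 + 36.8 = 336.8.

336.80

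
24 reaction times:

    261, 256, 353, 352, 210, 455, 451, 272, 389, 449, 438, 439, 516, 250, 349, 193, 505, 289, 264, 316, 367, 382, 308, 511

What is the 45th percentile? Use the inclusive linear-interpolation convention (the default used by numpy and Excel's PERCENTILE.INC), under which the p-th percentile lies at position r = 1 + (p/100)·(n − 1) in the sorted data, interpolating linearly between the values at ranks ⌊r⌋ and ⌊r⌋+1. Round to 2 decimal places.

350.05

Sorted: 193, 210, 250, 256, 261, 264, 272, 289, 308, 316, 349, 352, 353, 367, 382, 389, 438, 439, 449, 451, 455, 505, 511, 516.
n = 24.
r = 1 + (45/100)·(24 − 1) = 1 + 10.35 = 11.35.
Rank 11 is 349 and rank 12 is 352.
Interpolate: 349 + 0.35·(352 − 349) = 349 + 0.35·3 = 350.05.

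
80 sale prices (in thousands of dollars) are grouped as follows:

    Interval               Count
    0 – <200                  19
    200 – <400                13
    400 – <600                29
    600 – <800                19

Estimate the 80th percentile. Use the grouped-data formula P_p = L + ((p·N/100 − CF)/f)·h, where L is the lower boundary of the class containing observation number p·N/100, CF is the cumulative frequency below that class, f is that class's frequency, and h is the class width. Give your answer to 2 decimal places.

631.58

N = 80; target position k = 80/100 · 80 = 64.
Cumulative frequencies: 19, 32, 61, 80.
Observation 64 falls in the class 600 – <800.
L = 600, CF = 61, f = 19, h = 200.
P80 = 600 + ((64 − 61)/19)·200 = 600 + 31.5789 = 631.579.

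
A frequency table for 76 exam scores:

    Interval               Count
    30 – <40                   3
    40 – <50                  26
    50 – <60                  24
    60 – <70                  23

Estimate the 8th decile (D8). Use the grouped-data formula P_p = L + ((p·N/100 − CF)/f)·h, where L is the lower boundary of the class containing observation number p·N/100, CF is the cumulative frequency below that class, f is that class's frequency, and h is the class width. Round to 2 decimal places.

63.39

N = 76; target position k = 80/100 · 76 = 60.8.
Cumulative frequencies: 3, 29, 53, 76.
Observation 60.8 falls in the class 60 – <70.
L = 60, CF = 53, f = 23, h = 10.
P80 = 60 + ((60.8 − 53)/23)·10 = 60 + 3.3913 = 63.3913.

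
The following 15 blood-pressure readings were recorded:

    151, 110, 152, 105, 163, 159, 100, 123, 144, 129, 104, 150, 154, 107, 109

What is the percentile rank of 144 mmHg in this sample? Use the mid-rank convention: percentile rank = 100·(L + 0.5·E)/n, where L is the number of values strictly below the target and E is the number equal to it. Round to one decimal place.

Sorted: 100, 104, 105, 107, 109, 110, 123, 129, 144, 150, 151, 152, 154, 159, 163.
Count below 144: L = 8; count equal: E = 1; n = 15.
Percentile rank = 100·(8 + 0.5·1)/15 = 100·8.5/15 = 56.67.

56.7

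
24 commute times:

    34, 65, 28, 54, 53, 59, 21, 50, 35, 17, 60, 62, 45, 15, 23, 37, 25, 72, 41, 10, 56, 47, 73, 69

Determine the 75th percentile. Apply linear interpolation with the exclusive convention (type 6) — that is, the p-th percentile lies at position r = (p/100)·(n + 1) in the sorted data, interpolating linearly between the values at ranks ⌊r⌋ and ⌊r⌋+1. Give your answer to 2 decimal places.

Sorted: 10, 15, 17, 21, 23, 25, 28, 34, 35, 37, 41, 45, 47, 50, 53, 54, 56, 59, 60, 62, 65, 69, 72, 73.
n = 24.
r = (75/100)·(24 + 1) = 18.75.
Rank 18 is 59 and rank 19 is 60.
Interpolate: 59 + 0.75·(60 − 59) = 59 + 0.75·1 = 59.75.

59.75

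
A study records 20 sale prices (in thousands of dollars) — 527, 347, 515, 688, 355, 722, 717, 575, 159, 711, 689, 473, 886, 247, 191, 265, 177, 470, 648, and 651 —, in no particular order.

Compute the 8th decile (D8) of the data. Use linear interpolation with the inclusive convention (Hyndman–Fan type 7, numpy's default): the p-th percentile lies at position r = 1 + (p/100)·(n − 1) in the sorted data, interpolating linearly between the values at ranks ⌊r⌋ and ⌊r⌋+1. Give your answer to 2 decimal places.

693.40

Sorted: 159, 177, 191, 247, 265, 347, 355, 470, 473, 515, 527, 575, 648, 651, 688, 689, 711, 717, 722, 886.
n = 20.
r = 1 + (80/100)·(20 − 1) = 1 + 15.2 = 16.2.
Rank 16 is 689 and rank 17 is 711.
Interpolate: 689 + 0.2·(711 − 689) = 689 + 0.2·22 = 693.4.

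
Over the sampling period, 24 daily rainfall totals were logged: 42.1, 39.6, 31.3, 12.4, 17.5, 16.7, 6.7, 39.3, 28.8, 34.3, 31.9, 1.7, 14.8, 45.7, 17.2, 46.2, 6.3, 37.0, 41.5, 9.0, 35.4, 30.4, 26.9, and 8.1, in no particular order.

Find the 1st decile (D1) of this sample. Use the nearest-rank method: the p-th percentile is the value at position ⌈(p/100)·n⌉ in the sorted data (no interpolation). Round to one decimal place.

Sorted: 1.7, 6.3, 6.7, 8.1, 9.0, 12.4, 14.8, 16.7, 17.2, 17.5, 26.9, 28.8, 30.4, 31.3, 31.9, 34.3, 35.4, 37.0, 39.3, 39.6, 41.5, 42.1, 45.7, 46.2.
n = 24.
Position = ⌈10/100 · 24⌉ = ⌈2.4⌉ = 3.
The value at rank 3 is 6.7.

6.7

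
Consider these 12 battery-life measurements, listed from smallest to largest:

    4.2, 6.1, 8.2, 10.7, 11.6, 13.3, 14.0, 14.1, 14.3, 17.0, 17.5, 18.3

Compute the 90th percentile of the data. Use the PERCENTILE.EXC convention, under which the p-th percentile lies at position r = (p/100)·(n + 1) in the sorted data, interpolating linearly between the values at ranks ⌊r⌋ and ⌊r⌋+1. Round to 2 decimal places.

n = 12.
r = (90/100)·(12 + 1) = 11.7.
Rank 11 is 17.5 and rank 12 is 18.3.
Interpolate: 17.5 + 0.7·(18.3 − 17.5) = 17.5 + 0.7·0.8 = 18.06.

18.06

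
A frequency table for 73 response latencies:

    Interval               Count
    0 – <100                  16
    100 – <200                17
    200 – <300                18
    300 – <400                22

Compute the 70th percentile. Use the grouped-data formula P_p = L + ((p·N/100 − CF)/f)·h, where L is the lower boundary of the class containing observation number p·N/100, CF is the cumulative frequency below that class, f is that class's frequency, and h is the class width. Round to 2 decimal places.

N = 73; target position k = 70/100 · 73 = 51.1.
Cumulative frequencies: 16, 33, 51, 73.
Observation 51.1 falls in the class 300 – <400.
L = 300, CF = 51, f = 22, h = 100.
P70 = 300 + ((51.1 − 51)/22)·100 = 300 + 0.454545 = 300.455.

300.45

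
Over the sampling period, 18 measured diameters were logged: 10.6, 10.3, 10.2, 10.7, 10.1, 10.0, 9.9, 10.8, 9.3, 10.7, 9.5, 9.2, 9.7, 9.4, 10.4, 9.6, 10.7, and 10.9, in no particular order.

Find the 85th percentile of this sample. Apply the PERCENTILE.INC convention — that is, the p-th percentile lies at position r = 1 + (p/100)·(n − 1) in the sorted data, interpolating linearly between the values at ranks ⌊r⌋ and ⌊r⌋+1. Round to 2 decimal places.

10.70

Sorted: 9.2, 9.3, 9.4, 9.5, 9.6, 9.7, 9.9, 10.0, 10.1, 10.2, 10.3, 10.4, 10.6, 10.7, 10.7, 10.7, 10.8, 10.9.
n = 18.
r = 1 + (85/100)·(18 − 1) = 1 + 14.45 = 15.45.
Rank 15 is 10.7 and rank 16 is 10.7.
Interpolate: 10.7 + 0.45·(10.7 − 10.7) = 10.7 + 0.45·0 = 10.7.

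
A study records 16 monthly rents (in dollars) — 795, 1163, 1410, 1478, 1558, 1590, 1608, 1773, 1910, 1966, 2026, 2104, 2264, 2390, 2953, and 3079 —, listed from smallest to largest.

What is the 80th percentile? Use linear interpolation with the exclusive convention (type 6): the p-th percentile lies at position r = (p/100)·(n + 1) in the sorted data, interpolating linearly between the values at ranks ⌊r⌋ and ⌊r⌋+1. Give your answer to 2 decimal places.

n = 16.
r = (80/100)·(16 + 1) = 13.6.
Rank 13 is 2264 and rank 14 is 2390.
Interpolate: 2264 + 0.6·(2390 − 2264) = 2264 + 0.6·126 = 2339.6.

2339.60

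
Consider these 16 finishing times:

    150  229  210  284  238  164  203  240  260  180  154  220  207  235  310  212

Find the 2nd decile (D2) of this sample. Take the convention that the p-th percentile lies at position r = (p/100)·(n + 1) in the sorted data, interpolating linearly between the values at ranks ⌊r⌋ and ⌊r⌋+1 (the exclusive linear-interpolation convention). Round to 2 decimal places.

170.40

Sorted: 150, 154, 164, 180, 203, 207, 210, 212, 220, 229, 235, 238, 240, 260, 284, 310.
n = 16.
r = (20/100)·(16 + 1) = 3.4.
Rank 3 is 164 and rank 4 is 180.
Interpolate: 164 + 0.4·(180 − 164) = 164 + 0.4·16 = 170.4.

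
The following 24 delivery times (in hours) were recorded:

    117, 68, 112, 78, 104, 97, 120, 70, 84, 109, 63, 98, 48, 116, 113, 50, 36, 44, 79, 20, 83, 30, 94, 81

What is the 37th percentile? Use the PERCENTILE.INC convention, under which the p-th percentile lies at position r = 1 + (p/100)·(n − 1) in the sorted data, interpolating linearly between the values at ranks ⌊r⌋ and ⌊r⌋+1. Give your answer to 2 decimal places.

Sorted: 20, 30, 36, 44, 48, 50, 63, 68, 70, 78, 79, 81, 83, 84, 94, 97, 98, 104, 109, 112, 113, 116, 117, 120.
n = 24.
r = 1 + (37/100)·(24 − 1) = 1 + 8.51 = 9.51.
Rank 9 is 70 and rank 10 is 78.
Interpolate: 70 + 0.51·(78 − 70) = 70 + 0.51·8 = 74.08.

74.08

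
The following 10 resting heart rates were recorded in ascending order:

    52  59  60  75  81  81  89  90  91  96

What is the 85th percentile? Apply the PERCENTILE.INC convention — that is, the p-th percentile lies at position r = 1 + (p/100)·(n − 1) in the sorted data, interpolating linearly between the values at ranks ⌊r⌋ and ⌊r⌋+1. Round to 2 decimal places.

90.65

n = 10.
r = 1 + (85/100)·(10 − 1) = 1 + 7.65 = 8.65.
Rank 8 is 90 and rank 9 is 91.
Interpolate: 90 + 0.65·(91 − 90) = 90 + 0.65·1 = 90.65.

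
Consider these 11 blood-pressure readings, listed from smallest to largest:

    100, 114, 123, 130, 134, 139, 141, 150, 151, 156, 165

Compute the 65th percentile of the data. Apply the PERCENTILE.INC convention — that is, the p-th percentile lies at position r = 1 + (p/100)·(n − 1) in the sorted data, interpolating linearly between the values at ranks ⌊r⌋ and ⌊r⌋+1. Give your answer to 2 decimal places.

145.50

n = 11.
r = 1 + (65/100)·(11 − 1) = 1 + 6.5 = 7.5.
Rank 7 is 141 and rank 8 is 150.
Interpolate: 141 + 0.5·(150 − 141) = 141 + 0.5·9 = 145.5.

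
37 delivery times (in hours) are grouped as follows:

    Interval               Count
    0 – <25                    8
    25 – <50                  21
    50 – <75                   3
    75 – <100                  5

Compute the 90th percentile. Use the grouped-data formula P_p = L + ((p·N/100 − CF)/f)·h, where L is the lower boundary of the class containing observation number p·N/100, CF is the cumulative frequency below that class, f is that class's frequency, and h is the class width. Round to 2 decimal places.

N = 37; target position k = 90/100 · 37 = 33.3.
Cumulative frequencies: 8, 29, 32, 37.
Observation 33.3 falls in the class 75 – <100.
L = 75, CF = 32, f = 5, h = 25.
P90 = 75 + ((33.3 − 32)/5)·25 = 75 + 6.5 = 81.5.

81.50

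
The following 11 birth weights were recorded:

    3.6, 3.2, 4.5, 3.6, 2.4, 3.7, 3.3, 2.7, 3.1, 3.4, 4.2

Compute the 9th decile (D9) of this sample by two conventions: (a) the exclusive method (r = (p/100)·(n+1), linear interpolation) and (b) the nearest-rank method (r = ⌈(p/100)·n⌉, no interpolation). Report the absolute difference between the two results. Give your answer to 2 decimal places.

0.24

Sorted: 2.4, 2.7, 3.1, 3.2, 3.3, 3.4, 3.6, 3.6, 3.7, 4.2, 4.5.
n = 11.
(a) r = 10.8; between ranks 10 (4.2) and 11 (4.5): 4.44.
(b) the nearest-rank method: rank 10 → 4.2.
|4.44 − 4.2| = 0.24.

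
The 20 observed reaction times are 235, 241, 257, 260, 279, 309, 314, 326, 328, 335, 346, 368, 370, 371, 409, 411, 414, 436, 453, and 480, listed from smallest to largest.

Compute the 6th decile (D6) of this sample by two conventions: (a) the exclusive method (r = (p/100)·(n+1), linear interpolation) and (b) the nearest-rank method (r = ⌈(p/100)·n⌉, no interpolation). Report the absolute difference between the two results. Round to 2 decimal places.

1.20

n = 20.
(a) r = 12.6; between ranks 12 (368) and 13 (370): 369.2.
(b) the nearest-rank method: rank 12 → 368.
|369.2 − 368| = 1.2.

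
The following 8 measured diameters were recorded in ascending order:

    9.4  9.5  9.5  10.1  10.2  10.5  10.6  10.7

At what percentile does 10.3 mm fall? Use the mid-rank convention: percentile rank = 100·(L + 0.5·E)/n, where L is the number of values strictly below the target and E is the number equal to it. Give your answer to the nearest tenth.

62.5

Count below 10.3: L = 5; count equal: E = 0; n = 8.
Percentile rank = 100·(5 + 0.5·0)/8 = 100·5/8 = 62.5.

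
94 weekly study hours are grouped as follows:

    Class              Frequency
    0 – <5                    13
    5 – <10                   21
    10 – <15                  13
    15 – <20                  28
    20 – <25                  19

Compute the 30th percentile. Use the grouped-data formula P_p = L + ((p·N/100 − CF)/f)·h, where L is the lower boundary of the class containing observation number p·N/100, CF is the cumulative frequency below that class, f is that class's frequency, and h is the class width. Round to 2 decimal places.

8.62

N = 94; target position k = 30/100 · 94 = 28.2.
Cumulative frequencies: 13, 34, 47, 75, 94.
Observation 28.2 falls in the class 5 – <10.
L = 5, CF = 13, f = 21, h = 5.
P30 = 5 + ((28.2 − 13)/21)·5 = 5 + 3.61905 = 8.61905.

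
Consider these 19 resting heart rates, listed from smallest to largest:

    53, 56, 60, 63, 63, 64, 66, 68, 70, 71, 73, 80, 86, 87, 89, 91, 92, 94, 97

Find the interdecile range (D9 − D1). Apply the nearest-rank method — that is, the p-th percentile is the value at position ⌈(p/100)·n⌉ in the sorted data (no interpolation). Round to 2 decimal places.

38.00

n = 19.
P10: rank ⌈10/100·19⌉ = 2 → 56.
P90: rank ⌈90/100·19⌉ = 18 → 94.
Difference: 94 − 56 = 38.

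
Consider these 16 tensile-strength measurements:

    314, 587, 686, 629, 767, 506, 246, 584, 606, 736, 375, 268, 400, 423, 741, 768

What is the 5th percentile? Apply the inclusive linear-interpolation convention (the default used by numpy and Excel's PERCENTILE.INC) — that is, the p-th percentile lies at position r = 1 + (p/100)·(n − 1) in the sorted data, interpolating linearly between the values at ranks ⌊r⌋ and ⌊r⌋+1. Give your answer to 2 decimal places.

262.50

Sorted: 246, 268, 314, 375, 400, 423, 506, 584, 587, 606, 629, 686, 736, 741, 767, 768.
n = 16.
r = 1 + (5/100)·(16 − 1) = 1 + 0.75 = 1.75.
Rank 1 is 246 and rank 2 is 268.
Interpolate: 246 + 0.75·(268 − 246) = 246 + 0.75·22 = 262.5.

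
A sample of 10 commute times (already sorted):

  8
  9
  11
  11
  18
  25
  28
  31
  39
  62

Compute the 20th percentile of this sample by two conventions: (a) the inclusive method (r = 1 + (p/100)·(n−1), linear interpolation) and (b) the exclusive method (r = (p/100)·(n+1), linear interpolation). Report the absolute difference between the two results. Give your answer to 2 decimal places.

1.20

n = 10.
(a) r = 2.8; between ranks 2 (9) and 3 (11): 10.6.
(b) r = 2.2; between ranks 2 (9) and 3 (11): 9.4.
|10.6 − 9.4| = 1.2.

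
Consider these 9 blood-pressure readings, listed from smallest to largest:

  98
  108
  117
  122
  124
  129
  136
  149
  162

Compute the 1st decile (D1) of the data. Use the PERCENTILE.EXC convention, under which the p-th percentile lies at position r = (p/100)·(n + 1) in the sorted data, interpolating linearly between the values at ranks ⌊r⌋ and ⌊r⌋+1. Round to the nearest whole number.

n = 9.
r = (10/100)·(9 + 1) = 1.
r is an integer, so P10 is the value at rank 1: 98.

98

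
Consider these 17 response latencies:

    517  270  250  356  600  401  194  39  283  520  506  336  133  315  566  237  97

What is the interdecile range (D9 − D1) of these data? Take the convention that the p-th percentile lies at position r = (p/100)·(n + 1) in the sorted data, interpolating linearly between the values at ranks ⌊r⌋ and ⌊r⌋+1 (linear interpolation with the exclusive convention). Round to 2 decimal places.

Sorted: 39, 97, 133, 194, 237, 250, 270, 283, 315, 336, 356, 401, 506, 517, 520, 566, 600.
n = 17.
P10: r = 1.8; ranks 1–2 are 39, 97; interpolating gives 85.4.
P90: r = 16.2; ranks 16–17 are 566, 600; interpolating gives 572.8.
Difference: 572.8 − 85.4 = 487.4.

487.40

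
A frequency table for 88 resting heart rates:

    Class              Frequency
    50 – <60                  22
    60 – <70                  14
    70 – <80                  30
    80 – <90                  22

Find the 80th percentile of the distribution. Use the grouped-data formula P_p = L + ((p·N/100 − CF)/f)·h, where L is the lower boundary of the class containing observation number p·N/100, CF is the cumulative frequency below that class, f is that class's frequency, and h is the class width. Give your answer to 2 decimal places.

82.00

N = 88; target position k = 80/100 · 88 = 70.4.
Cumulative frequencies: 22, 36, 66, 88.
Observation 70.4 falls in the class 80 – <90.
L = 80, CF = 66, f = 22, h = 10.
P80 = 80 + ((70.4 − 66)/22)·10 = 80 + 2 = 82.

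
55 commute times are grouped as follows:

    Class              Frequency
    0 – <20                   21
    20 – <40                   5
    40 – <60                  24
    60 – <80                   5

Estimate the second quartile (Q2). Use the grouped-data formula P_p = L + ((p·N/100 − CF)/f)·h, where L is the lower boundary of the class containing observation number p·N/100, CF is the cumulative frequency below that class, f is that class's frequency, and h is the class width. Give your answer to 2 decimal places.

41.25

N = 55; target position k = 50/100 · 55 = 27.5.
Cumulative frequencies: 21, 26, 50, 55.
Observation 27.5 falls in the class 40 – <60.
L = 40, CF = 26, f = 24, h = 20.
P50 = 40 + ((27.5 − 26)/24)·20 = 40 + 1.25 = 41.25.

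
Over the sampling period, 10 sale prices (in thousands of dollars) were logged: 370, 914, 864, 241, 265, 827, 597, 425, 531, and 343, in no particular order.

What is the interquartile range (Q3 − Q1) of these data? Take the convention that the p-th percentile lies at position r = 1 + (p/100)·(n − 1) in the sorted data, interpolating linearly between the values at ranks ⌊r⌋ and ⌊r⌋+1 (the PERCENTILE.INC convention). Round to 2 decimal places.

Sorted: 241, 265, 343, 370, 425, 531, 597, 827, 864, 914.
n = 10.
P25: r = 3.25; ranks 3–4 are 343, 370; interpolating gives 349.75.
P75: r = 7.75; ranks 7–8 are 597, 827; interpolating gives 769.5.
Difference: 769.5 − 349.75 = 419.75.

419.75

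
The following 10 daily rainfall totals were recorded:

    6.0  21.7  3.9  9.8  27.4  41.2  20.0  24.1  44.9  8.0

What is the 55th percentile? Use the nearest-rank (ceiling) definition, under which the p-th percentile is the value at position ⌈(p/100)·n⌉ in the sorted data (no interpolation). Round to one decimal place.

Sorted: 3.9, 6.0, 8.0, 9.8, 20.0, 21.7, 24.1, 27.4, 41.2, 44.9.
n = 10.
Position = ⌈55/100 · 10⌉ = ⌈5.5⌉ = 6.
The value at rank 6 is 21.7.

21.7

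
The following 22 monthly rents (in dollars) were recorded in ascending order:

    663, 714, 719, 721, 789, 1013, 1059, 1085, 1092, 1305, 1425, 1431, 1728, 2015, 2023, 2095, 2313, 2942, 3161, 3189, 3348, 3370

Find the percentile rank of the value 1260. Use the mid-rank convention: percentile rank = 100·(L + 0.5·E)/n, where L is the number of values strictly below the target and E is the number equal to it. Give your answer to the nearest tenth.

40.9

Count below 1260: L = 9; count equal: E = 0; n = 22.
Percentile rank = 100·(9 + 0.5·0)/22 = 100·9/22 = 40.91.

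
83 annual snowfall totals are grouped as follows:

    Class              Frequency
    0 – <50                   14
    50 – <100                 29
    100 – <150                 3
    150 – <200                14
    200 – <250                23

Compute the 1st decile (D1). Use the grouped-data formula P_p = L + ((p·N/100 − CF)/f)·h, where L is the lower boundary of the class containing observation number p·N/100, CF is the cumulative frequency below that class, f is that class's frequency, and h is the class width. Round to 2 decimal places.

N = 83; target position k = 10/100 · 83 = 8.3.
Cumulative frequencies: 14, 43, 46, 60, 83.
Observation 8.3 falls in the class 0 – <50.
L = 0, CF = 0, f = 14, h = 50.
P10 = 0 + ((8.3 − 0)/14)·50 = 0 + 29.6429 = 29.6429.

29.64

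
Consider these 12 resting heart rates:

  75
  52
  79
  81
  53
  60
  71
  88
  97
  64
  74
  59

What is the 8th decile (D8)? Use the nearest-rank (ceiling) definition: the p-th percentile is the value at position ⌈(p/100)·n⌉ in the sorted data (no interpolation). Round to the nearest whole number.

81

Sorted: 52, 53, 59, 60, 64, 71, 74, 75, 79, 81, 88, 97.
n = 12.
Position = ⌈80/100 · 12⌉ = ⌈9.6⌉ = 10.
The value at rank 10 is 81.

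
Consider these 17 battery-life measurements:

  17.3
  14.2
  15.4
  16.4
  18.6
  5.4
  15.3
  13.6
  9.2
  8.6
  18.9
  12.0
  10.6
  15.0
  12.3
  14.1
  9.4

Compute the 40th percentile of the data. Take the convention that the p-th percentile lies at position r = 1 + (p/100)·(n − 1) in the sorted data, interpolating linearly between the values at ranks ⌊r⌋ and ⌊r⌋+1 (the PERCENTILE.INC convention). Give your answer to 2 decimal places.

Sorted: 5.4, 8.6, 9.2, 9.4, 10.6, 12.0, 12.3, 13.6, 14.1, 14.2, 15.0, 15.3, 15.4, 16.4, 17.3, 18.6, 18.9.
n = 17.
r = 1 + (40/100)·(17 − 1) = 1 + 6.4 = 7.4.
Rank 7 is 12.3 and rank 8 is 13.6.
Interpolate: 12.3 + 0.4·(13.6 − 12.3) = 12.3 + 0.4·1.3 = 12.82.

12.82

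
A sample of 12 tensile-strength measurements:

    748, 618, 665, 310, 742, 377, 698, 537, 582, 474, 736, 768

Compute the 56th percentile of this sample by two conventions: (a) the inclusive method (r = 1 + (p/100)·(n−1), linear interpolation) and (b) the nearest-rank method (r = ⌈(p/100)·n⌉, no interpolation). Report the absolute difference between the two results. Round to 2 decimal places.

Sorted: 310, 377, 474, 537, 582, 618, 665, 698, 736, 742, 748, 768.
n = 12.
(a) r = 7.16; between ranks 7 (665) and 8 (698): 670.28.
(b) the nearest-rank method: rank 7 → 665.
|670.28 − 665| = 5.28.

5.28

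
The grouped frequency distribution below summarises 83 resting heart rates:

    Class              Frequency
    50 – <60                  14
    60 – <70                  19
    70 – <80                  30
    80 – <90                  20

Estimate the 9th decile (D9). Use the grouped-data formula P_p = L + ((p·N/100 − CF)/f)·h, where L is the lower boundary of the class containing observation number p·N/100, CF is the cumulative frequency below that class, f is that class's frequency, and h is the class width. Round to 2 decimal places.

N = 83; target position k = 90/100 · 83 = 74.7.
Cumulative frequencies: 14, 33, 63, 83.
Observation 74.7 falls in the class 80 – <90.
L = 80, CF = 63, f = 20, h = 10.
P90 = 80 + ((74.7 − 63)/20)·10 = 80 + 5.85 = 85.85.

85.85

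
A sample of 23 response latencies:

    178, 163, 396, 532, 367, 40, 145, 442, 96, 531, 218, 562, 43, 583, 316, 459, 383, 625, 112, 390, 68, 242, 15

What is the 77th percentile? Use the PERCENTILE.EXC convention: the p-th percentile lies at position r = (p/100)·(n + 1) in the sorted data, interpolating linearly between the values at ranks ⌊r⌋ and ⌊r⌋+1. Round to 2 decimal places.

493.56

Sorted: 15, 40, 43, 68, 96, 112, 145, 163, 178, 218, 242, 316, 367, 383, 390, 396, 442, 459, 531, 532, 562, 583, 625.
n = 23.
r = (77/100)·(23 + 1) = 18.48.
Rank 18 is 459 and rank 19 is 531.
Interpolate: 459 + 0.48·(531 − 459) = 459 + 0.48·72 = 493.56.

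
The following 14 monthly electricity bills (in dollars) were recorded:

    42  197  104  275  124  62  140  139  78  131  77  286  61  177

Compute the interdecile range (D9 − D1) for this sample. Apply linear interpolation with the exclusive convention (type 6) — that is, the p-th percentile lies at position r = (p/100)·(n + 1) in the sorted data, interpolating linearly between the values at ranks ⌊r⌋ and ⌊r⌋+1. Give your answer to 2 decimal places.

229.00

Sorted: 42, 61, 62, 77, 78, 104, 124, 131, 139, 140, 177, 197, 275, 286.
n = 14.
P10: r = 1.5; ranks 1–2 are 42, 61; interpolating gives 51.5.
P90: r = 13.5; ranks 13–14 are 275, 286; interpolating gives 280.5.
Difference: 280.5 − 51.5 = 229.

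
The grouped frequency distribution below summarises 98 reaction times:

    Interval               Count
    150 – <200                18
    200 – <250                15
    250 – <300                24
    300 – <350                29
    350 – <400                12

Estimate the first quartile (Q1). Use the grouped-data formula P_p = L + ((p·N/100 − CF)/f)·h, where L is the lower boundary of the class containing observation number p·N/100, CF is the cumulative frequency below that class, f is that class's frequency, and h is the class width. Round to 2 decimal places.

N = 98; target position k = 25/100 · 98 = 24.5.
Cumulative frequencies: 18, 33, 57, 86, 98.
Observation 24.5 falls in the class 200 – <250.
L = 200, CF = 18, f = 15, h = 50.
P25 = 200 + ((24.5 − 18)/15)·50 = 200 + 21.6667 = 221.667.

221.67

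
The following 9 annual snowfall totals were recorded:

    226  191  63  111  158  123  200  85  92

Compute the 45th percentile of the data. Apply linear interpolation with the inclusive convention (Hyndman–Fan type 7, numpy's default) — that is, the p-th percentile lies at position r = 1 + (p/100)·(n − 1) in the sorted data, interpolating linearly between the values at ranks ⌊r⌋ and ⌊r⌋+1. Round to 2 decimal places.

Sorted: 63, 85, 92, 111, 123, 158, 191, 200, 226.
n = 9.
r = 1 + (45/100)·(9 − 1) = 1 + 3.6 = 4.6.
Rank 4 is 111 and rank 5 is 123.
Interpolate: 111 + 0.6·(123 − 111) = 111 + 0.6·12 = 118.2.

118.20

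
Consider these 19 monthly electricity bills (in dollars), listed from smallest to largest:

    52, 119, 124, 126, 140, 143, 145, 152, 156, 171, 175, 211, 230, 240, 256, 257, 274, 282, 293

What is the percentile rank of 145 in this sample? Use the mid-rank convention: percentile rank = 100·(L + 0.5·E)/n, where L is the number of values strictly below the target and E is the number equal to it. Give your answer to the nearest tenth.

Count below 145: L = 6; count equal: E = 1; n = 19.
Percentile rank = 100·(6 + 0.5·1)/19 = 100·6.5/19 = 34.21.

34.2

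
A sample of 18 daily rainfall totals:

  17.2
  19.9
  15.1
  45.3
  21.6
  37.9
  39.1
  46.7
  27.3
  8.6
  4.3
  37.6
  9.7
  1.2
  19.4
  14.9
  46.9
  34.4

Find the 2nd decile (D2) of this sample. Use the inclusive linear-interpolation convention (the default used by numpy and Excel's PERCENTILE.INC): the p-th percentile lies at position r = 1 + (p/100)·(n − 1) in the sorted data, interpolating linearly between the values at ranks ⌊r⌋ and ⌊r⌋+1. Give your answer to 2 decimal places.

Sorted: 1.2, 4.3, 8.6, 9.7, 14.9, 15.1, 17.2, 19.4, 19.9, 21.6, 27.3, 34.4, 37.6, 37.9, 39.1, 45.3, 46.7, 46.9.
n = 18.
r = 1 + (20/100)·(18 − 1) = 1 + 3.4 = 4.4.
Rank 4 is 9.7 and rank 5 is 14.9.
Interpolate: 9.7 + 0.4·(14.9 − 9.7) = 9.7 + 0.4·5.2 = 11.78.

11.78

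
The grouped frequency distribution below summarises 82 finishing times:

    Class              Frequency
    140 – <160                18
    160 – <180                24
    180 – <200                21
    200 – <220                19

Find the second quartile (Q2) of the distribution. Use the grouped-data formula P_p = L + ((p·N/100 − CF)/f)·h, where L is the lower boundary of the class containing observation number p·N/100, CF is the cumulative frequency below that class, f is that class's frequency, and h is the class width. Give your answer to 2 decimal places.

179.17

N = 82; target position k = 50/100 · 82 = 41.
Cumulative frequencies: 18, 42, 63, 82.
Observation 41 falls in the class 160 – <180.
L = 160, CF = 18, f = 24, h = 20.
P50 = 160 + ((41 − 18)/24)·20 = 160 + 19.1667 = 179.167.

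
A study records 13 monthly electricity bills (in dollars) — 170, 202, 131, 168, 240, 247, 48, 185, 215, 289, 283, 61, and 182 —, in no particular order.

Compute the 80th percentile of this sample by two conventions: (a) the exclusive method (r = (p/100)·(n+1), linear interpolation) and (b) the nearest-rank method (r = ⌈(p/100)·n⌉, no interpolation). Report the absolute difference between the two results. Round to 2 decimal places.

7.20

Sorted: 48, 61, 131, 168, 170, 182, 185, 202, 215, 240, 247, 283, 289.
n = 13.
(a) r = 11.2; between ranks 11 (247) and 12 (283): 254.2.
(b) the nearest-rank method: rank 11 → 247.
|254.2 − 247| = 7.2.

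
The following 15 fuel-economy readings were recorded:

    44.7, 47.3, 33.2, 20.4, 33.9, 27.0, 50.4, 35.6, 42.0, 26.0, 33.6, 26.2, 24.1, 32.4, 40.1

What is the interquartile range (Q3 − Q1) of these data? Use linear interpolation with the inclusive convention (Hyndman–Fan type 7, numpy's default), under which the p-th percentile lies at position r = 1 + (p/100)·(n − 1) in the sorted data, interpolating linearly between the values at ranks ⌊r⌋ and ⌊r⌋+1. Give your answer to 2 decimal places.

Sorted: 20.4, 24.1, 26.0, 26.2, 27.0, 32.4, 33.2, 33.6, 33.9, 35.6, 40.1, 42.0, 44.7, 47.3, 50.4.
n = 15.
P25: r = 4.5; ranks 4–5 are 26.2, 27.0; interpolating gives 26.6.
P75: r = 11.5; ranks 11–12 are 40.1, 42.0; interpolating gives 41.05.
Difference: 41.05 − 26.6 = 14.45.

14.45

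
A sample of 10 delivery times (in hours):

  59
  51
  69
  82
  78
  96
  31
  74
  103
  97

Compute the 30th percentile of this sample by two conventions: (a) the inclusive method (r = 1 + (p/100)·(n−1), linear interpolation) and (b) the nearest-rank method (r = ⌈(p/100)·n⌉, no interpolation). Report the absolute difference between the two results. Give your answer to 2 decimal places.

Sorted: 31, 51, 59, 69, 74, 78, 82, 96, 97, 103.
n = 10.
(a) r = 3.7; between ranks 3 (59) and 4 (69): 66.
(b) the nearest-rank method: rank 3 → 59.
|66 − 59| = 7.

7.00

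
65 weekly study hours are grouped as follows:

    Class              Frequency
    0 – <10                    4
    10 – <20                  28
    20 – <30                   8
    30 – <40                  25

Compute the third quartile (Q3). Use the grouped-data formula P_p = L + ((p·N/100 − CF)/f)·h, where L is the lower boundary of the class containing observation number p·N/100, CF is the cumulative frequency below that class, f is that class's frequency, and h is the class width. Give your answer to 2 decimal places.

N = 65; target position k = 75/100 · 65 = 48.75.
Cumulative frequencies: 4, 32, 40, 65.
Observation 48.75 falls in the class 30 – <40.
L = 30, CF = 40, f = 25, h = 10.
P75 = 30 + ((48.75 − 40)/25)·10 = 30 + 3.5 = 33.5.

33.50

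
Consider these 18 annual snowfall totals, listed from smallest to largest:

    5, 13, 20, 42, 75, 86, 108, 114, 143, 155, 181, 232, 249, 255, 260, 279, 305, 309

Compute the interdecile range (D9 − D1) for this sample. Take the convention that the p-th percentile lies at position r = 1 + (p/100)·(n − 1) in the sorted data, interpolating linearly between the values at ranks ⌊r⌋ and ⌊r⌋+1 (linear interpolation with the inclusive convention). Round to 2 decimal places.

268.90

n = 18.
P10: r = 2.7; ranks 2–3 are 13, 20; interpolating gives 17.9.
P90: r = 16.3; ranks 16–17 are 279, 305; interpolating gives 286.8.
Difference: 286.8 − 17.9 = 268.9.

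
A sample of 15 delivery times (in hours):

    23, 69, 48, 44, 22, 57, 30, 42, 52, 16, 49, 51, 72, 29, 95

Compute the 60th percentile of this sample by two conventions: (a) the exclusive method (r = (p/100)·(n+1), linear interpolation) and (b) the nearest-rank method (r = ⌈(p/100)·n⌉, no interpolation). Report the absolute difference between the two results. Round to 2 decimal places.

1.20

Sorted: 16, 22, 23, 29, 30, 42, 44, 48, 49, 51, 52, 57, 69, 72, 95.
n = 15.
(a) r = 9.6; between ranks 9 (49) and 10 (51): 50.2.
(b) the nearest-rank method: rank 9 → 49.
|50.2 − 49| = 1.2.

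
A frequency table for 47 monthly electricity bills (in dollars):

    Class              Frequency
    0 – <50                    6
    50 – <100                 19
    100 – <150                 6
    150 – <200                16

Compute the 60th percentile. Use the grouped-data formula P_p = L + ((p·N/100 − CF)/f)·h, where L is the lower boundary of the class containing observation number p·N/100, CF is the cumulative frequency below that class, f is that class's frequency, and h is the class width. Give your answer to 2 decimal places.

N = 47; target position k = 60/100 · 47 = 28.2.
Cumulative frequencies: 6, 25, 31, 47.
Observation 28.2 falls in the class 100 – <150.
L = 100, CF = 25, f = 6, h = 50.
P60 = 100 + ((28.2 − 25)/6)·50 = 100 + 26.6667 = 126.667.

126.67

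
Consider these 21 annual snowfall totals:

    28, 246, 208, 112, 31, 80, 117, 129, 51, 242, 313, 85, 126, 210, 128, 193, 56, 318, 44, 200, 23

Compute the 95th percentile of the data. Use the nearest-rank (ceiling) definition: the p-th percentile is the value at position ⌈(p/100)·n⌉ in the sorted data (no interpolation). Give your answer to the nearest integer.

Sorted: 23, 28, 31, 44, 51, 56, 80, 85, 112, 117, 126, 128, 129, 193, 200, 208, 210, 242, 246, 313, 318.
n = 21.
Position = ⌈95/100 · 21⌉ = ⌈19.95⌉ = 20.
The value at rank 20 is 313.

313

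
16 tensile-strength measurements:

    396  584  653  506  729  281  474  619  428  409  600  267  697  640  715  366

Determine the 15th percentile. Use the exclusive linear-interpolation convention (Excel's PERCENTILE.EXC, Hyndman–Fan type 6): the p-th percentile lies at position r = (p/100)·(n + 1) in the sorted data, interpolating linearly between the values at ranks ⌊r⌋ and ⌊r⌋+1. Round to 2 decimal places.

327.75

Sorted: 267, 281, 366, 396, 409, 428, 474, 506, 584, 600, 619, 640, 653, 697, 715, 729.
n = 16.
r = (15/100)·(16 + 1) = 2.55.
Rank 2 is 281 and rank 3 is 366.
Interpolate: 281 + 0.55·(366 − 281) = 281 + 0.55·85 = 327.75.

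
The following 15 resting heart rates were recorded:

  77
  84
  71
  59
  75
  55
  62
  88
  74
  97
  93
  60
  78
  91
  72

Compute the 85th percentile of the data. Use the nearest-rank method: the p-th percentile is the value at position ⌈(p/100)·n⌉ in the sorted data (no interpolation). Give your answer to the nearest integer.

91

Sorted: 55, 59, 60, 62, 71, 72, 74, 75, 77, 78, 84, 88, 91, 93, 97.
n = 15.
Position = ⌈85/100 · 15⌉ = ⌈12.75⌉ = 13.
The value at rank 13 is 91.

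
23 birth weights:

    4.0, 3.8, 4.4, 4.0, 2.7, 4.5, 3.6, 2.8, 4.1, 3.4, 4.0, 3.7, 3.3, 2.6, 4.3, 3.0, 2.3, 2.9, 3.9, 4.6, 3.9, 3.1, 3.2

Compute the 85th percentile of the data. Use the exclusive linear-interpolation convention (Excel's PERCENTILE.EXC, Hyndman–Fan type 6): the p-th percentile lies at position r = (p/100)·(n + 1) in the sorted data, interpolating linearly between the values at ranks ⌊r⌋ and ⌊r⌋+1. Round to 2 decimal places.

Sorted: 2.3, 2.6, 2.7, 2.8, 2.9, 3.0, 3.1, 3.2, 3.3, 3.4, 3.6, 3.7, 3.8, 3.9, 3.9, 4.0, 4.0, 4.0, 4.1, 4.3, 4.4, 4.5, 4.6.
n = 23.
r = (85/100)·(23 + 1) = 20.4.
Rank 20 is 4.3 and rank 21 is 4.4.
Interpolate: 4.3 + 0.4·(4.4 − 4.3) = 4.3 + 0.4·0.1 = 4.34.

4.34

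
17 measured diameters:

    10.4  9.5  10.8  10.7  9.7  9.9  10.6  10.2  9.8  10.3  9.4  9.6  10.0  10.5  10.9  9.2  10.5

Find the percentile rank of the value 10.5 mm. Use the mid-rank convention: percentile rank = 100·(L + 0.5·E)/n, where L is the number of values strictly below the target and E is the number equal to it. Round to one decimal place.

70.6

Sorted: 9.2, 9.4, 9.5, 9.6, 9.7, 9.8, 9.9, 10.0, 10.2, 10.3, 10.4, 10.5, 10.5, 10.6, 10.7, 10.8, 10.9.
Count below 10.5: L = 11; count equal: E = 2; n = 17.
Percentile rank = 100·(11 + 0.5·2)/17 = 100·12/17 = 70.59.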